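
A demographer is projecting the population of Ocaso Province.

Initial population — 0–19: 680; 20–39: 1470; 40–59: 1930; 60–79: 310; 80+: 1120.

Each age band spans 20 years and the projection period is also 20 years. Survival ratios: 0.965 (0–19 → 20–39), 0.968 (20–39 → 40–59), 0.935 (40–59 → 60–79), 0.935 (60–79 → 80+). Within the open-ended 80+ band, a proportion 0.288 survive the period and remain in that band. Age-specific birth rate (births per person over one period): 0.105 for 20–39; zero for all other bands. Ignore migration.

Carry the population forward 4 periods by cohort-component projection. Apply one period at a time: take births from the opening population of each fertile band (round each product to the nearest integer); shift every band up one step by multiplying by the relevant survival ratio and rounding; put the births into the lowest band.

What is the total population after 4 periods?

1290

Period 1:
Births: 1470 * 0.105 = 154
20–39: 680 * 0.965 = 656
40–59: 1470 * 0.968 = 1423
60–79: 1930 * 0.935 = 1805
80+: 310 * 0.935 + 1120 * 0.288 = 290 + 323 = 613
→ [154, 656, 1423, 1805, 613]
Period 2:
Births: 656 * 0.105 = 69
20–39: 154 * 0.965 = 149
40–59: 656 * 0.968 = 635
60–79: 1423 * 0.935 = 1331
80+: 1805 * 0.935 + 613 * 0.288 = 1688 + 177 = 1865
→ [69, 149, 635, 1331, 1865]
Period 3:
Births: 149 * 0.105 = 16
20–39: 69 * 0.965 = 67
40–59: 149 * 0.968 = 144
60–79: 635 * 0.935 = 594
80+: 1331 * 0.935 + 1865 * 0.288 = 1244 + 537 = 1781
→ [16, 67, 144, 594, 1781]
Period 4:
Births: 67 * 0.105 = 7
20–39: 16 * 0.965 = 15
40–59: 67 * 0.968 = 65
60–79: 144 * 0.935 = 135
80+: 594 * 0.935 + 1781 * 0.288 = 555 + 513 = 1068
→ [7, 15, 65, 135, 1068]
Total after period 4: 7 + 15 + 65 + 135 + 1068 = 1290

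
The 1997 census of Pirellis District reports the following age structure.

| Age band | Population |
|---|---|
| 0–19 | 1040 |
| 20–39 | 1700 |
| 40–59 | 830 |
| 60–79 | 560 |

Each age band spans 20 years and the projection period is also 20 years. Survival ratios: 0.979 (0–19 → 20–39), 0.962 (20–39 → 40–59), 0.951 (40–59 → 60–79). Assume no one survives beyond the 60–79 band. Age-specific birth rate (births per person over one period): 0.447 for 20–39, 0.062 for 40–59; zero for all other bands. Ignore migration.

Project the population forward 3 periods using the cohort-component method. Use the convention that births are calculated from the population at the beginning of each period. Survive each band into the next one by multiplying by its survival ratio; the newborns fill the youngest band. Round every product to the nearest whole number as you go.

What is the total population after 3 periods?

Period 1:
Births: 1700 × 0.447 = 760  |  830 × 0.062 = 51 → total 811
20–39: 1040 × 0.979 = 1018
40–59: 1700 × 0.962 = 1635
60–79: 830 × 0.951 = 789
→ [811, 1018, 1635, 789]
Period 2:
Births: 1018 × 0.447 = 455  |  1635 × 0.062 = 101 → total 556
20–39: 811 × 0.979 = 794
40–59: 1018 × 0.962 = 979
60–79: 1635 × 0.951 = 1555
→ [556, 794, 979, 1555]
Period 3:
Births: 794 × 0.447 = 355  |  979 × 0.062 = 61 → total 416
20–39: 556 × 0.979 = 544
40–59: 794 × 0.962 = 764
60–79: 979 × 0.951 = 931
→ [416, 544, 764, 931]
Total after period 3: 416 + 544 + 764 + 931 = 2655

2655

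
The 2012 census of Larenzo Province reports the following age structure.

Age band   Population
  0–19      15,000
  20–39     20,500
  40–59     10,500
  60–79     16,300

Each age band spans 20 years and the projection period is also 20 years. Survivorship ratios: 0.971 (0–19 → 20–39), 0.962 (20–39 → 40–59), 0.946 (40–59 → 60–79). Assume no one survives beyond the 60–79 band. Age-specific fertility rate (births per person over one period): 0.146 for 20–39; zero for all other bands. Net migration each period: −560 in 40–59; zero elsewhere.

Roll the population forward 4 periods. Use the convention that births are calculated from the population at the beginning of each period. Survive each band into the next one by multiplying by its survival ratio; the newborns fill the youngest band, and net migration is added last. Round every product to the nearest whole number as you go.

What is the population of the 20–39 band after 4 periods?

Numbering the bands 1..4 from youngest to oldest:
Period 1.
Births: 20500 × 0.146 = 2993
Band 2: 15000 × 0.971 = 14565
Band 3: 20500 × 0.962 = 19721
Band 4: 10500 × 0.946 = 9933
Net migration: Band 3 − 560 → 19161
Population now: 0–19=2993, 20–39=14565, 40–59=19161, 60–79=9933
Period 2.
Births: 14565 × 0.146 = 2126
Band 2: 2993 × 0.971 = 2906
Band 3: 14565 × 0.962 = 14012
Band 4: 19161 × 0.946 = 18126
Net migration: Band 3 − 560 → 13452
Population now: 0–19=2126, 20–39=2906, 40–59=13452, 60–79=18126
Period 3.
Births: 2906 × 0.146 = 424
Band 2: 2126 × 0.971 = 2064
Band 3: 2906 × 0.962 = 2796
Band 4: 13452 × 0.946 = 12726
Net migration: Band 3 − 560 → 2236
Population now: 0–19=424, 20–39=2064, 40–59=2236, 60–79=12726
Period 4.
Births: 2064 × 0.146 = 301
Band 2: 424 × 0.971 = 412
Band 3: 2064 × 0.962 = 1986
Band 4: 2236 × 0.946 = 2115
Net migration: Band 3 − 560 → 1426
Population now: 0–19=301, 20–39=412, 40–59=1426, 60–79=2115

412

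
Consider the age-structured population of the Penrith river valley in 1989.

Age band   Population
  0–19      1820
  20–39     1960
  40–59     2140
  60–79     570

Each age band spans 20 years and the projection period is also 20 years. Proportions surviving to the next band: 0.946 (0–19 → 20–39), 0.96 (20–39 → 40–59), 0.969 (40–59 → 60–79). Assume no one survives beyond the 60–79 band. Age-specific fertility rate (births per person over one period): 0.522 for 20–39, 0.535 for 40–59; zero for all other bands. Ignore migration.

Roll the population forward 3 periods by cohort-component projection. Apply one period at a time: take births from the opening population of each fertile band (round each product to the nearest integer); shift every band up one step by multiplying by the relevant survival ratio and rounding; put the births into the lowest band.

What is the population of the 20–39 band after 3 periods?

— Period 1 —
Births: 1960 × 0.522 = 1023  |  2140 × 0.535 = 1145 → 2168
20–39: 1820 × 0.946 = 1722
40–59: 1960 × 0.96 = 1882
60–79: 2140 × 0.969 = 2074
End of period: [2168, 1722, 1882, 2074]
— Period 2 —
Births: 1722 × 0.522 = 899  |  1882 × 0.535 = 1007 → 1906
20–39: 2168 × 0.946 = 2051
40–59: 1722 × 0.96 = 1653
60–79: 1882 × 0.969 = 1824
End of period: [1906, 2051, 1653, 1824]
— Period 3 —
Births: 2051 × 0.522 = 1071  |  1653 × 0.535 = 884 → 1955
20–39: 1906 × 0.946 = 1803
40–59: 2051 × 0.96 = 1969
60–79: 1653 × 0.969 = 1602
End of period: [1955, 1803, 1969, 1602]

1803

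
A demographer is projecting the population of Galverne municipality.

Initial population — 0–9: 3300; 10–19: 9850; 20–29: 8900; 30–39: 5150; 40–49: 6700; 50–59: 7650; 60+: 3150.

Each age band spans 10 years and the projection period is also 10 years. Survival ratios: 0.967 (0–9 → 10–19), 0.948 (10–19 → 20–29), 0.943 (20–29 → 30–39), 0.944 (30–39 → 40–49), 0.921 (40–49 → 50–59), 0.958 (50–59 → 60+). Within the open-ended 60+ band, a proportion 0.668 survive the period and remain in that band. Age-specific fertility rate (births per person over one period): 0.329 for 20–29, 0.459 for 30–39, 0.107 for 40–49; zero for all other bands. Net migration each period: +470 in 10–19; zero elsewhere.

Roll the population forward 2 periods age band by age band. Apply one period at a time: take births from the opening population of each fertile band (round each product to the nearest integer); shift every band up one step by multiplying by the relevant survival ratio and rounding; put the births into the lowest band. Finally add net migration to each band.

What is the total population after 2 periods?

[period 1]
Births: 8900 × 0.329 = 2928  |  5150 × 0.459 = 2364  |  6700 × 0.107 = 717 — total 6009
10–19: 3300 × 0.967 = 3191
20–29: 9850 × 0.948 = 9338
30–39: 8900 × 0.943 = 8393
40–49: 5150 × 0.944 = 4862
50–59: 6700 × 0.921 = 6171
60+: 7650 × 0.958 + 3150 × 0.668 = 7329 + 2104 = 9433
Net migration: 10–19 + 470 → 3661
Population now: 0–9=6009, 10–19=3661, 20–29=9338, 30–39=8393, 40–49=4862, 50–59=6171, 60+=9433
[period 2]
Births: 9338 × 0.329 = 3072  |  8393 × 0.459 = 3852  |  4862 × 0.107 = 520 — total 7444
10–19: 6009 × 0.967 = 5811
20–29: 3661 × 0.948 = 3471
30–39: 9338 × 0.943 = 8806
40–49: 8393 × 0.944 = 7923
50–59: 4862 × 0.921 = 4478
60+: 6171 × 0.958 + 9433 × 0.668 = 5912 + 6301 = 12213
Net migration: 10–19 + 470 → 6281
Population now: 0–9=7444, 10–19=6281, 20–29=3471, 30–39=8806, 40–49=7923, 50–59=4478, 60+=12213
Total after period 2: 7444 + 6281 + 3471 + 8806 + 7923 + 4478 + 12213 = 50616

50616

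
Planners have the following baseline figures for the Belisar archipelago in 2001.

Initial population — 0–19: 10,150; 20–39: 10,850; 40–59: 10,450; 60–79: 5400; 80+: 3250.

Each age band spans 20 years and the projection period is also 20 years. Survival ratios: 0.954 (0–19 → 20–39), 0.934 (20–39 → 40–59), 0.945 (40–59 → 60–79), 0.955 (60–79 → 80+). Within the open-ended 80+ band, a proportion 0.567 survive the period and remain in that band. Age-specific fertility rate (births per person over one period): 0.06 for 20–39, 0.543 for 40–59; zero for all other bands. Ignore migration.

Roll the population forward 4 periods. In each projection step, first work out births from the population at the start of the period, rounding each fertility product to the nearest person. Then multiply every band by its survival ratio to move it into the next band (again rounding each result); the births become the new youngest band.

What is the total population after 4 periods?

After projecting period 1:
Births: 10850 * 0.06 = 651  |  10450 * 0.543 = 5674 → total 6325
20–39: 10150 * 0.954 = 9683
40–59: 10850 * 0.934 = 10134
60–79: 10450 * 0.945 = 9875
80+: 5400 * 0.955 + 3250 * 0.567 = 5157 + 1843 = 7000
Population now: 0–19=6325, 20–39=9683, 40–59=10134, 60–79=9875, 80+=7000
After projecting period 2:
Births: 9683 * 0.06 = 581  |  10134 * 0.543 = 5503 → total 6084
20–39: 6325 * 0.954 = 6034
40–59: 9683 * 0.934 = 9044
60–79: 10134 * 0.945 = 9577
80+: 9875 * 0.955 + 7000 * 0.567 = 9431 + 3969 = 13400
Population now: 0–19=6084, 20–39=6034, 40–59=9044, 60–79=9577, 80+=13400
After projecting period 3:
Births: 6034 * 0.06 = 362  |  9044 * 0.543 = 4911 → total 5273
20–39: 6084 * 0.954 = 5804
40–59: 6034 * 0.934 = 5636
60–79: 9044 * 0.945 = 8547
80+: 9577 * 0.955 + 13400 * 0.567 = 9146 + 7598 = 16744
Population now: 0–19=5273, 20–39=5804, 40–59=5636, 60–79=8547, 80+=16744
After projecting period 4:
Births: 5804 * 0.06 = 348  |  5636 * 0.543 = 3060 → total 3408
20–39: 5273 * 0.954 = 5030
40–59: 5804 * 0.934 = 5421
60–79: 5636 * 0.945 = 5326
80+: 8547 * 0.955 + 16744 * 0.567 = 8162 + 9494 = 17656
Population now: 0–19=3408, 20–39=5030, 40–59=5421, 60–79=5326, 80+=17656
Total after period 4: 3408 + 5030 + 5421 + 5326 + 17656 = 36841

36841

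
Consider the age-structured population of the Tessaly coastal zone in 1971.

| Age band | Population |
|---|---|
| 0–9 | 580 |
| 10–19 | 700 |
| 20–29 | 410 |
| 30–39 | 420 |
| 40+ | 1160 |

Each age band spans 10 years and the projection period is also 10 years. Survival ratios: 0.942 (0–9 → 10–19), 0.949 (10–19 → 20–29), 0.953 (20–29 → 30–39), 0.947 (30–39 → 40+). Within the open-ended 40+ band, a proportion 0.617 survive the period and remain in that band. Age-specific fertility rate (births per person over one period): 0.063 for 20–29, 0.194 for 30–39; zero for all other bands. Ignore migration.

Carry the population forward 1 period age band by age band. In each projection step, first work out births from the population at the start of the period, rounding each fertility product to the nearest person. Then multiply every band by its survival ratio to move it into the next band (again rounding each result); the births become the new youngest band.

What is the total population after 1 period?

Numbering the bands 1..5 from youngest to oldest:
After projecting period 1:
Births: 410 × 0.063 = 26 ; 420 × 0.194 = 81 — total 107
Band 2: 580 × 0.942 = 546
Band 3: 700 × 0.949 = 664
Band 4: 410 × 0.953 = 391
Band 5: 420 × 0.947 + 1160 × 0.617 = 398 + 716 = 1114
→ [107, 546, 664, 391, 1114]
Total after period 1: 107 + 546 + 664 + 391 + 1114 = 2822

2822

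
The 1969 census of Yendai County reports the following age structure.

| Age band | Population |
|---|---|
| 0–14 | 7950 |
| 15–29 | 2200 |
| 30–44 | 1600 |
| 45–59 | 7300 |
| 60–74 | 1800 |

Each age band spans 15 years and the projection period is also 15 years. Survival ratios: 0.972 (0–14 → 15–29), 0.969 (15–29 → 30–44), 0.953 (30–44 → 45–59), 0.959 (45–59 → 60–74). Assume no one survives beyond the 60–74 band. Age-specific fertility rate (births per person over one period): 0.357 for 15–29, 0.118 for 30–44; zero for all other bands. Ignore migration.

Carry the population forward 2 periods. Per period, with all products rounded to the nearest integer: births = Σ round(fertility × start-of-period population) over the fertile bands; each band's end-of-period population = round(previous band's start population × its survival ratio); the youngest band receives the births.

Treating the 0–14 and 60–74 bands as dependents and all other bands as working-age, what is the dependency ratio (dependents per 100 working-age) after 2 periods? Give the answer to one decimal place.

[period 1]
Births: 2200 × 0.357 = 785 ; 1600 × 0.118 = 189 → 974
15–29: 7950 × 0.972 = 7727
30–44: 2200 × 0.969 = 2132
45–59: 1600 × 0.953 = 1525
60–74: 7300 × 0.959 = 7001
→ [974, 7727, 2132, 1525, 7001]
[period 2]
Births: 7727 × 0.357 = 2759 ; 2132 × 0.118 = 252 → 3011
15–29: 974 × 0.972 = 947
30–44: 7727 × 0.969 = 7487
45–59: 2132 × 0.953 = 2032
60–74: 1525 × 0.959 = 1462
→ [3011, 947, 7487, 2032, 1462]
Dependents (band 0–14 + band 60–74) = 3011 + 1462 = 4473; working-age = 10466; ratio = 4473/10466 × 100 = 42.7

42.7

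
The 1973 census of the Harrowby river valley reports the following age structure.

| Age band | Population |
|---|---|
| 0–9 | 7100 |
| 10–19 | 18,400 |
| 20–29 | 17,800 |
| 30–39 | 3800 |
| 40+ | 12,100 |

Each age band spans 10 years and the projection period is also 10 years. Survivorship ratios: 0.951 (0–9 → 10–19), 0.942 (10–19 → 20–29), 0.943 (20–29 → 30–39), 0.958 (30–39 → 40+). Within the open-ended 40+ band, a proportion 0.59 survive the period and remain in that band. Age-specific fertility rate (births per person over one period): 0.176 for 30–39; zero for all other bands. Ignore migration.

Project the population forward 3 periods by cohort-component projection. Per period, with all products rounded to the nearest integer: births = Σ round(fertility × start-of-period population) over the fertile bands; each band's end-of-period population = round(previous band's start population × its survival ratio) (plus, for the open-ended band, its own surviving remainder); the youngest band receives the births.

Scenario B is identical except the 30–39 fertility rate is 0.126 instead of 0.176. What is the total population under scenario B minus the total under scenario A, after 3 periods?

Call the groups 1 to 5, youngest first.
Period 1.
Births: 3800 × 0.176 = 669
Group 2: 7100 × 0.951 = 6752
Group 3: 18400 × 0.942 = 17333
Group 4: 17800 × 0.943 = 16785
Group 5: 3800 × 0.958 + 12100 × 0.59 = 3640 + 7139 = 10779
→ [669, 6752, 17333, 16785, 10779]
Period 2.
Births: 16785 × 0.176 = 2954
Group 2: 669 × 0.951 = 636
Group 3: 6752 × 0.942 = 6360
Group 4: 17333 × 0.943 = 16345
Group 5: 16785 × 0.958 + 10779 × 0.59 = 16080 + 6360 = 22440
→ [2954, 636, 6360, 16345, 22440]
Period 3.
Births: 16345 × 0.176 = 2877
Group 2: 2954 × 0.951 = 2809
Group 3: 636 × 0.942 = 599
Group 4: 6360 × 0.943 = 5997
Group 5: 16345 × 0.958 + 22440 × 0.59 = 15659 + 13240 = 28899
→ [2877, 2809, 599, 5997, 28899]
Scenario A total after 3 periods: 41181
Scenario B projection —
Period 1.
Births: 3800 × 0.126 = 479
Group 2: 7100 × 0.951 = 6752
Group 3: 18400 × 0.942 = 17333
Group 4: 17800 × 0.943 = 16785
Group 5: 3800 × 0.958 + 12100 × 0.59 = 3640 + 7139 = 10779
→ [479, 6752, 17333, 16785, 10779]
Period 2.
Births: 16785 × 0.126 = 2115
Group 2: 479 × 0.951 = 456
Group 3: 6752 × 0.942 = 6360
Group 4: 17333 × 0.943 = 16345
Group 5: 16785 × 0.958 + 10779 × 0.59 = 16080 + 6360 = 22440
→ [2115, 456, 6360, 16345, 22440]
Period 3.
Births: 16345 × 0.126 = 2059
Group 2: 2115 × 0.951 = 2011
Group 3: 456 × 0.942 = 430
Group 4: 6360 × 0.943 = 5997
Group 5: 16345 × 0.958 + 22440 × 0.59 = 15659 + 13240 = 28899
→ [2059, 2011, 430, 5997, 28899]
Scenario B total after 3 periods: 39396
Difference B − A = 39396 − 41181 = -1785

-1785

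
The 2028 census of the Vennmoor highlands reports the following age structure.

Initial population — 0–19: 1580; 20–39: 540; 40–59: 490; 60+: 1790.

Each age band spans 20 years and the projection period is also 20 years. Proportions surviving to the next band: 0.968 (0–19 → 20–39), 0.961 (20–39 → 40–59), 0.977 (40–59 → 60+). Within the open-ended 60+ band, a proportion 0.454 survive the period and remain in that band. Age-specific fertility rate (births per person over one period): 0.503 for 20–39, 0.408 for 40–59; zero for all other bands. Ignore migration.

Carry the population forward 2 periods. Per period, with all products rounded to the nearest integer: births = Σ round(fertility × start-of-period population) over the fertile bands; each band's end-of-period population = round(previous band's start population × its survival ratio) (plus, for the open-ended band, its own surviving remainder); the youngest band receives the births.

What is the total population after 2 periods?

4001

Period 1:
Births: 540 * 0.503 = 272, 490 * 0.408 = 200 → total 472
20–39: 1580 * 0.968 = 1529
40–59: 540 * 0.961 = 519
60+: 490 * 0.977 + 1790 * 0.454 = 479 + 813 = 1292
End of period: [472, 1529, 519, 1292]
Period 2:
Births: 1529 * 0.503 = 769, 519 * 0.408 = 212 → total 981
20–39: 472 * 0.968 = 457
40–59: 1529 * 0.961 = 1469
60+: 519 * 0.977 + 1292 * 0.454 = 507 + 587 = 1094
End of period: [981, 457, 1469, 1094]
Total after period 2: 981 + 457 + 1469 + 1094 = 4001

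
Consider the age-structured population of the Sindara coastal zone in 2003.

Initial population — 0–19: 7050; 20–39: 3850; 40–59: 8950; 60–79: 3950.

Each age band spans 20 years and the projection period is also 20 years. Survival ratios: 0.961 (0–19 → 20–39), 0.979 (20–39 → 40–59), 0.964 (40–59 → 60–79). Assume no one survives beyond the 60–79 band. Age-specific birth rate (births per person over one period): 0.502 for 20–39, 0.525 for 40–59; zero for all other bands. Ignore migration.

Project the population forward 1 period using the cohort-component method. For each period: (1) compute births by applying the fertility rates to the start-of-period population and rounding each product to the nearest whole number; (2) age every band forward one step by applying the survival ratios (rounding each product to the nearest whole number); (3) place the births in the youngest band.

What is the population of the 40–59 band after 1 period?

After projecting period 1:
Births: 3850 * 0.502 = 1933, 8950 * 0.525 = 4699 ⇒ total 6632
20–39: 7050 * 0.961 = 6775
40–59: 3850 * 0.979 = 3769
60–79: 8950 * 0.964 = 8628
Giving 6632 / 6775 / 3769 / 8628.

3769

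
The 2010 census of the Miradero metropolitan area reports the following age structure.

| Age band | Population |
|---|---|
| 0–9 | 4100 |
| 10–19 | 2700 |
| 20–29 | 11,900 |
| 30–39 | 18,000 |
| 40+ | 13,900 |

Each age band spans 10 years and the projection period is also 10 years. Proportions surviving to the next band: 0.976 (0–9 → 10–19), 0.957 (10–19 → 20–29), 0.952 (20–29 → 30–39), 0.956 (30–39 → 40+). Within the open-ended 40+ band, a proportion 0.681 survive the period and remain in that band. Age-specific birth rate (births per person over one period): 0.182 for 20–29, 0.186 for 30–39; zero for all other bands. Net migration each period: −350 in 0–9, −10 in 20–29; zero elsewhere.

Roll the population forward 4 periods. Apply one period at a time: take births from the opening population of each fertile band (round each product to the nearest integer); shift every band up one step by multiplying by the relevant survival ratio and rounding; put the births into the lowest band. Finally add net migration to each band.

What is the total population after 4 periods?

Numbering the groups 1..5 from youngest to oldest:
Period 1.
Births: 11900 × 0.182 = 2166, 18000 × 0.186 = 3348 — total 5514
Group 2: 4100 × 0.976 = 4002
Group 3: 2700 × 0.957 = 2584
Group 4: 11900 × 0.952 = 11329
Group 5: 18000 × 0.956 + 13900 × 0.681 = 17208 + 9466 = 26674
Net migration: Group 1 − 350 → 5164; Group 3 − 10 → 2574
Population now: 0–9=5164, 10–19=4002, 20–29=2574, 30–39=11329, 40+=26674
Period 2.
Births: 2574 × 0.182 = 468, 11329 × 0.186 = 2107 — total 2575
Group 2: 5164 × 0.976 = 5040
Group 3: 4002 × 0.957 = 3830
Group 4: 2574 × 0.952 = 2450
Group 5: 11329 × 0.956 + 26674 × 0.681 = 10831 + 18165 = 28996
Net migration: Group 1 − 350 → 2225; Group 3 − 10 → 3820
Population now: 0–9=2225, 10–19=5040, 20–29=3820, 30–39=2450, 40+=28996
Period 3.
Births: 3820 × 0.182 = 695, 2450 × 0.186 = 456 — total 1151
Group 2: 2225 × 0.976 = 2172
Group 3: 5040 × 0.957 = 4823
Group 4: 3820 × 0.952 = 3637
Group 5: 2450 × 0.956 + 28996 × 0.681 = 2342 + 19746 = 22088
Net migration: Group 1 − 350 → 801; Group 3 − 10 → 4813
Population now: 0–9=801, 10–19=2172, 20–29=4813, 30–39=3637, 40+=22088
Period 4.
Births: 4813 × 0.182 = 876, 3637 × 0.186 = 676 — total 1552
Group 2: 801 × 0.976 = 782
Group 3: 2172 × 0.957 = 2079
Group 4: 4813 × 0.952 = 4582
Group 5: 3637 × 0.956 + 22088 × 0.681 = 3477 + 15042 = 18519
Net migration: Group 1 − 350 → 1202; Group 3 − 10 → 2069
Population now: 0–9=1202, 10–19=782, 20–29=2069, 30–39=4582, 40+=18519
Total after period 4: 1202 + 782 + 2069 + 4582 + 18519 = 27154

27154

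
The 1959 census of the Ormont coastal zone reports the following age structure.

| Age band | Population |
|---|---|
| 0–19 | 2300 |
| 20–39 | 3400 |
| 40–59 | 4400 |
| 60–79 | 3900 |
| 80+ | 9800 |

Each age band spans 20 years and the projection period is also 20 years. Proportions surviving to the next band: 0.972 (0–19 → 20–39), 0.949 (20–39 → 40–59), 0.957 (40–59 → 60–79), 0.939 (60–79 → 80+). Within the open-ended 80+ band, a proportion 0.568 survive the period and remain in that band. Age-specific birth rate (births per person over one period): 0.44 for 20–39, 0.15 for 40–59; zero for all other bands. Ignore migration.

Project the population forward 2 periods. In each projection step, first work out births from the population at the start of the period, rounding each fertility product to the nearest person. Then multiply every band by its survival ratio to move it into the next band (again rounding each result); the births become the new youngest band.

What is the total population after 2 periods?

17970

Let group 1 be 0–19 through group 5 = 80+.
After projecting period 1:
Births: 3400 × 0.44 = 1496, 4400 × 0.15 = 660 → total 2156
Group 2: 2300 × 0.972 = 2236
Group 3: 3400 × 0.949 = 3227
Group 4: 4400 × 0.957 = 4211
Group 5: 3900 × 0.939 + 9800 × 0.568 = 3662 + 5566 = 9228
Population now: 0–19=2156, 20–39=2236, 40–59=3227, 60–79=4211, 80+=9228
After projecting period 2:
Births: 2236 × 0.44 = 984, 3227 × 0.15 = 484 → total 1468
Group 2: 2156 × 0.972 = 2096
Group 3: 2236 × 0.949 = 2122
Group 4: 3227 × 0.957 = 3088
Group 5: 4211 × 0.939 + 9228 × 0.568 = 3954 + 5242 = 9196
Population now: 0–19=1468, 20–39=2096, 40–59=2122, 60–79=3088, 80+=9196
Total after period 2: 1468 + 2096 + 2122 + 3088 + 9196 = 17970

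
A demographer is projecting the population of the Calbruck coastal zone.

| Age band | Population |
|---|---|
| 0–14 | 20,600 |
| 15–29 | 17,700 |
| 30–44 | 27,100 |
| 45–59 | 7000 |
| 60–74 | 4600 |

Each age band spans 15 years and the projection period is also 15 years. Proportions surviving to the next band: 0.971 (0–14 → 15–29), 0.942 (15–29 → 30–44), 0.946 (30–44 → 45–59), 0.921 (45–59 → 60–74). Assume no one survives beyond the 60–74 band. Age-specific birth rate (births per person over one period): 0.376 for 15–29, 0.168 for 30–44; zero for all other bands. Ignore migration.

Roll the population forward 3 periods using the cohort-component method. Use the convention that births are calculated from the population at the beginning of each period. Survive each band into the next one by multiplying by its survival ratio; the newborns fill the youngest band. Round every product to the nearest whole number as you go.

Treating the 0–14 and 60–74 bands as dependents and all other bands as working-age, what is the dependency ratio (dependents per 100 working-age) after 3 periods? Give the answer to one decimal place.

(Groups numbered youngest = 1 to oldest = 5.)
After projecting period 1:
Births: 17700 × 0.376 = 6655  |  27100 × 0.168 = 4553 → 11208
Group 2: 20600 × 0.971 = 20003
Group 3: 17700 × 0.942 = 16673
Group 4: 27100 × 0.946 = 25637
Group 5: 7000 × 0.921 = 6447
→ [11208, 20003, 16673, 25637, 6447]
After projecting period 2:
Births: 20003 × 0.376 = 7521  |  16673 × 0.168 = 2801 → 10322
Group 2: 11208 × 0.971 = 10883
Group 3: 20003 × 0.942 = 18843
Group 4: 16673 × 0.946 = 15773
Group 5: 25637 × 0.921 = 23612
→ [10322, 10883, 18843, 15773, 23612]
After projecting period 3:
Births: 10883 × 0.376 = 4092  |  18843 × 0.168 = 3166 → 7258
Group 2: 10322 × 0.971 = 10023
Group 3: 10883 × 0.942 = 10252
Group 4: 18843 × 0.946 = 17825
Group 5: 15773 × 0.921 = 14527
→ [7258, 10023, 10252, 17825, 14527]
Dependents (band 0–14 + band 60–74) = 7258 + 14527 = 21785; working-age = 38100; ratio = 21785/38100 × 100 = 57.2

57.2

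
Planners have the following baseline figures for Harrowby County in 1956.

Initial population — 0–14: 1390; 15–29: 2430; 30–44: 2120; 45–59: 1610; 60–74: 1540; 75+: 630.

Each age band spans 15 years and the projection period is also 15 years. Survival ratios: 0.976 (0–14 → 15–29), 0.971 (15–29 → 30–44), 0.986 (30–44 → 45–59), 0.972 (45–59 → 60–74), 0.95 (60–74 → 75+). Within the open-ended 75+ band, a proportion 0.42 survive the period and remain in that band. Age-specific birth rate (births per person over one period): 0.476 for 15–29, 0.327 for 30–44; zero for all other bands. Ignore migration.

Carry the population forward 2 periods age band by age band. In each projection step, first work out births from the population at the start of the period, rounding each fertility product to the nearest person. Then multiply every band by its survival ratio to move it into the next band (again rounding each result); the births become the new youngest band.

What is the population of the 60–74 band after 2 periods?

2031

— Period 1 —
Births: 2430 × 0.476 = 1157  |  2120 × 0.327 = 693 — total 1850
15–29: 1390 × 0.976 = 1357
30–44: 2430 × 0.971 = 2360
45–59: 2120 × 0.986 = 2090
60–74: 1610 × 0.972 = 1565
75+: 1540 × 0.95 + 630 × 0.42 = 1463 + 265 = 1728
End of period: [1850, 1357, 2360, 2090, 1565, 1728]
— Period 2 —
Births: 1357 × 0.476 = 646  |  2360 × 0.327 = 772 — total 1418
15–29: 1850 × 0.976 = 1806
30–44: 1357 × 0.971 = 1318
45–59: 2360 × 0.986 = 2327
60–74: 2090 × 0.972 = 2031
75+: 1565 × 0.95 + 1728 × 0.42 = 1487 + 726 = 2213
End of period: [1418, 1806, 1318, 2327, 2031, 2213]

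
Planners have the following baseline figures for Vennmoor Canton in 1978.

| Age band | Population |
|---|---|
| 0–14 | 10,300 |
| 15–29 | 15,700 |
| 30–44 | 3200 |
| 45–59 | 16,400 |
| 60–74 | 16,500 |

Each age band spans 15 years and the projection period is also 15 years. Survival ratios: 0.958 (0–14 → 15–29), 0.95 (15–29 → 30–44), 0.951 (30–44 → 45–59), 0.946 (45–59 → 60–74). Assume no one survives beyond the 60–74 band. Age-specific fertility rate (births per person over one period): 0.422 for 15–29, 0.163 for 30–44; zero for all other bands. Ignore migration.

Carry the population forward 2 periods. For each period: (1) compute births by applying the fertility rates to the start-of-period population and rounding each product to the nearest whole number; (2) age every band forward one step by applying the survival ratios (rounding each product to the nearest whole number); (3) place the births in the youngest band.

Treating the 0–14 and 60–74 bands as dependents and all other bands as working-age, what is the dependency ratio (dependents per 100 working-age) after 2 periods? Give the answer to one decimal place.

Period 1:
Births: 15700 * 0.422 = 6625 ; 3200 * 0.163 = 522 ⇒ total 7147
15–29: 10300 * 0.958 = 9867
30–44: 15700 * 0.95 = 14915
45–59: 3200 * 0.951 = 3043
60–74: 16400 * 0.946 = 15514
→ [7147, 9867, 14915, 3043, 15514]
Period 2:
Births: 9867 * 0.422 = 4164 ; 14915 * 0.163 = 2431 ⇒ total 6595
15–29: 7147 * 0.958 = 6847
30–44: 9867 * 0.95 = 9374
45–59: 14915 * 0.951 = 14184
60–74: 3043 * 0.946 = 2879
→ [6595, 6847, 9374, 14184, 2879]
Dependents (band 0–14 + band 60–74) = 6595 + 2879 = 9474; working-age = 30405; ratio = 9474/30405 × 100 = 31.2

31.2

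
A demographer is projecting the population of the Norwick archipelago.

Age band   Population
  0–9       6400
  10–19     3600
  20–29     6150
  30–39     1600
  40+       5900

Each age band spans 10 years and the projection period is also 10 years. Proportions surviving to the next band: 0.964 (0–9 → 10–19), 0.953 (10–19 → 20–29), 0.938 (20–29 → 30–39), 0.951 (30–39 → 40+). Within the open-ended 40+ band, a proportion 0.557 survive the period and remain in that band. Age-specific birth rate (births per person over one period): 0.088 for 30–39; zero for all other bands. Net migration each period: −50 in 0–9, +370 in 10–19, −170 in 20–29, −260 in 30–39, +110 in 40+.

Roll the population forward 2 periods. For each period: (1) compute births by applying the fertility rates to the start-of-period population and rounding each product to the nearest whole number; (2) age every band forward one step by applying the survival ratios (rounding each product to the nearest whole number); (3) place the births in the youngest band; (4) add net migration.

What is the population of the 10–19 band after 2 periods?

Numbering the bands 1..5 from youngest to oldest:
Period 1:
Births: 1600 × 0.088 = 141
Band 2: 6400 × 0.964 = 6170
Band 3: 3600 × 0.953 = 3431
Band 4: 6150 × 0.938 = 5769
Band 5: 1600 × 0.951 + 5900 × 0.557 = 1522 + 3286 = 4808
Net migration: Band 1 − 50 → 91; Band 2 + 370 → 6540; Band 3 − 170 → 3261; Band 4 − 260 → 5509; Band 5 + 110 → 4918
Population now: 0–9=91, 10–19=6540, 20–29=3261, 30–39=5509, 40+=4918
Period 2:
Births: 5509 × 0.088 = 485
Band 2: 91 × 0.964 = 88
Band 3: 6540 × 0.953 = 6233
Band 4: 3261 × 0.938 = 3059
Band 5: 5509 × 0.951 + 4918 × 0.557 = 5239 + 2739 = 7978
Net migration: Band 1 − 50 → 435; Band 2 + 370 → 458; Band 3 − 170 → 6063; Band 4 − 260 → 2799; Band 5 + 110 → 8088
Population now: 0–9=435, 10–19=458, 20–29=6063, 30–39=2799, 40+=8088

458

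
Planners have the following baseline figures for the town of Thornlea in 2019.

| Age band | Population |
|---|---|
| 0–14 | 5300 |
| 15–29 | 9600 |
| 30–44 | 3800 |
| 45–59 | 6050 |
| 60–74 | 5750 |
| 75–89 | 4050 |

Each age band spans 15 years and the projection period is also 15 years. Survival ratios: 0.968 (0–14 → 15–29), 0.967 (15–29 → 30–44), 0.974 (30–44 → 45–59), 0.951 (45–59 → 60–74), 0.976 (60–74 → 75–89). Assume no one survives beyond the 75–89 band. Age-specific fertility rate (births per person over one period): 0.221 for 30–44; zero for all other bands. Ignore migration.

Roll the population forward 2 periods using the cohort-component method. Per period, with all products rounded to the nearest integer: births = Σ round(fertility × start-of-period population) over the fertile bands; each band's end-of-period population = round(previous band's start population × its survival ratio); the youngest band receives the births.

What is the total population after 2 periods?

26004

Numbering the bands 1..6 from youngest to oldest:
[period 1]
Births: 3800 * 0.221 = 840
Band 2: 5300 * 0.968 = 5130
Band 3: 9600 * 0.967 = 9283
Band 4: 3800 * 0.974 = 3701
Band 5: 6050 * 0.951 = 5754
Band 6: 5750 * 0.976 = 5612
End of period: [840, 5130, 9283, 3701, 5754, 5612]
[period 2]
Births: 9283 * 0.221 = 2052
Band 2: 840 * 0.968 = 813
Band 3: 5130 * 0.967 = 4961
Band 4: 9283 * 0.974 = 9042
Band 5: 3701 * 0.951 = 3520
Band 6: 5754 * 0.976 = 5616
End of period: [2052, 813, 4961, 9042, 3520, 5616]
Total after period 2: 2052 + 813 + 4961 + 9042 + 3520 + 5616 = 26004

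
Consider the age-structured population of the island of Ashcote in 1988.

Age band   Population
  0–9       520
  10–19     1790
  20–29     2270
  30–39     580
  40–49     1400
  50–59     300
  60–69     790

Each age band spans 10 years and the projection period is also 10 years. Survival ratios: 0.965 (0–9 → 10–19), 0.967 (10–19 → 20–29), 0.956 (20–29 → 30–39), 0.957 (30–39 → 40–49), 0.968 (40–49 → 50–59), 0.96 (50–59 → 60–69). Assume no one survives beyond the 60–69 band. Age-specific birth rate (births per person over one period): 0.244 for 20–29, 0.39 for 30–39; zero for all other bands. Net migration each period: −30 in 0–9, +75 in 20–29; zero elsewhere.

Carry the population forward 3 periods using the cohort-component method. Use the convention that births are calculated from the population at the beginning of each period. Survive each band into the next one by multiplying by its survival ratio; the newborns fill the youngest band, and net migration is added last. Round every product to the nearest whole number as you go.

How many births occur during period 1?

780

After projecting period 1:
Births: 2270 × 0.244 = 554, 580 × 0.39 = 226 — total 780
10–19: 520 × 0.965 = 502
20–29: 1790 × 0.967 = 1731
30–39: 2270 × 0.956 = 2170
40–49: 580 × 0.957 = 555
50–59: 1400 × 0.968 = 1355
60–69: 300 × 0.96 = 288
Net migration: 0–9 − 30 → 750; 20–29 + 75 → 1806
→ [750, 502, 1806, 2170, 555, 1355, 288]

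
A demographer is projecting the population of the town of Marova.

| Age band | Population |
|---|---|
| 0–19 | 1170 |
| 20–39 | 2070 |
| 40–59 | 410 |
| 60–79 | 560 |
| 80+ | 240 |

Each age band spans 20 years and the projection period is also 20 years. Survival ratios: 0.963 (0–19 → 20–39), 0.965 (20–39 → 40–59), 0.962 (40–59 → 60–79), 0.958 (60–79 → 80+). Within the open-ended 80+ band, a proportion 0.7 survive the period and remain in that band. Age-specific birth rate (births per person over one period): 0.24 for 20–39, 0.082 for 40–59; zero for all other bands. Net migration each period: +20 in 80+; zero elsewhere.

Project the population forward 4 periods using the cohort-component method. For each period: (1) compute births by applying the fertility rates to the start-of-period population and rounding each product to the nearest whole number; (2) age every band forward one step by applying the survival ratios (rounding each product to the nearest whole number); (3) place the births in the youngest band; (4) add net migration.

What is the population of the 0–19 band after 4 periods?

Period 1.
Births: 2070 × 0.24 = 497  |  410 × 0.082 = 34 → 531
20–39: 1170 × 0.963 = 1127
40–59: 2070 × 0.965 = 1998
60–79: 410 × 0.962 = 394
80+: 560 × 0.958 + 240 × 0.7 = 536 + 168 = 704
Net migration: 80+ + 20 → 724
End of period: [531, 1127, 1998, 394, 724]
Period 2.
Births: 1127 × 0.24 = 270  |  1998 × 0.082 = 164 → 434
20–39: 531 × 0.963 = 511
40–59: 1127 × 0.965 = 1088
60–79: 1998 × 0.962 = 1922
80+: 394 × 0.958 + 724 × 0.7 = 377 + 507 = 884
Net migration: 80+ + 20 → 904
End of period: [434, 511, 1088, 1922, 904]
Period 3.
Births: 511 × 0.24 = 123  |  1088 × 0.082 = 89 → 212
20–39: 434 × 0.963 = 418
40–59: 511 × 0.965 = 493
60–79: 1088 × 0.962 = 1047
80+: 1922 × 0.958 + 904 × 0.7 = 1841 + 633 = 2474
Net migration: 80+ + 20 → 2494
End of period: [212, 418, 493, 1047, 2494]
Period 4.
Births: 418 × 0.24 = 100  |  493 × 0.082 = 40 → 140
20–39: 212 × 0.963 = 204
40–59: 418 × 0.965 = 403
60–79: 493 × 0.962 = 474
80+: 1047 × 0.958 + 2494 × 0.7 = 1003 + 1746 = 2749
Net migration: 80+ + 20 → 2769
End of period: [140, 204, 403, 474, 2769]

140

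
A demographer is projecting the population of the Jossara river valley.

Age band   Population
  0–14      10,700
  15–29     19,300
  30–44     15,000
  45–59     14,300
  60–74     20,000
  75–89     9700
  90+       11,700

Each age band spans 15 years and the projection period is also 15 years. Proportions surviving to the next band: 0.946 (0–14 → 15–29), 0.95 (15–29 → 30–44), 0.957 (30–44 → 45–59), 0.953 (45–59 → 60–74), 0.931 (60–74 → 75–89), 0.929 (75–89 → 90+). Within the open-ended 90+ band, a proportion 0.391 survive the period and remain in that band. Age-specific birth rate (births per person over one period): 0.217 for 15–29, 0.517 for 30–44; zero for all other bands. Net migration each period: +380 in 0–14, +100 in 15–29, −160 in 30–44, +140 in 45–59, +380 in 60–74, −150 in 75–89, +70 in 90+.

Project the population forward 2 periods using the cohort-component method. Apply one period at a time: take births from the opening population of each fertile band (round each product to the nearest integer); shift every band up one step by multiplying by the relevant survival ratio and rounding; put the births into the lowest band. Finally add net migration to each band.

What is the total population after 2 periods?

100489

— Period 1 —
Births: 19300 × 0.217 = 4188, 15000 × 0.517 = 7755 ⇒ total 11943
15–29: 10700 × 0.946 = 10122
30–44: 19300 × 0.95 = 18335
45–59: 15000 × 0.957 = 14355
60–74: 14300 × 0.953 = 13628
75–89: 20000 × 0.931 = 18620
90+: 9700 × 0.929 + 11700 × 0.391 = 9011 + 4575 = 13586
Net migration: 0–14 + 380 → 12323; 15–29 + 100 → 10222; 30–44 − 160 → 18175; 45–59 + 140 → 14495; 60–74 + 380 → 14008; 75–89 − 150 → 18470; 90+ + 70 → 13656
→ [12323, 10222, 18175, 14495, 14008, 18470, 13656]
— Period 2 —
Births: 10222 × 0.217 = 2218, 18175 × 0.517 = 9396 ⇒ total 11614
15–29: 12323 × 0.946 = 11658
30–44: 10222 × 0.95 = 9711
45–59: 18175 × 0.957 = 17393
60–74: 14495 × 0.953 = 13814
75–89: 14008 × 0.931 = 13041
90+: 18470 × 0.929 + 13656 × 0.391 = 17159 + 5339 = 22498
Net migration: 0–14 + 380 → 11994; 15–29 + 100 → 11758; 30–44 − 160 → 9551; 45–59 + 140 → 17533; 60–74 + 380 → 14194; 75–89 − 150 → 12891; 90+ + 70 → 22568
→ [11994, 11758, 9551, 17533, 14194, 12891, 22568]
Total after period 2: 11994 + 11758 + 9551 + 17533 + 14194 + 12891 + 22568 = 100489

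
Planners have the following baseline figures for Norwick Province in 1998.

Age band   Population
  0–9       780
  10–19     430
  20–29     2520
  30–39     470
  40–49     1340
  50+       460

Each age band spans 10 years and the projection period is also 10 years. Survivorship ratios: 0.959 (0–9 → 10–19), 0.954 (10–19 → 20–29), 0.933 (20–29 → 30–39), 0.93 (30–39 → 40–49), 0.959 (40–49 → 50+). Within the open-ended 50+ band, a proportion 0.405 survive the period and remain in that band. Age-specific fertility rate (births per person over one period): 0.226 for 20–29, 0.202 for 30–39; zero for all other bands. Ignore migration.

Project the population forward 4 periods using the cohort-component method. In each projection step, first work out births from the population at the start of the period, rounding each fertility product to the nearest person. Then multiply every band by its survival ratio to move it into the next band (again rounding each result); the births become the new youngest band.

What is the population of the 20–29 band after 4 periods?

After projecting period 1:
Births: 2520 × 0.226 = 570, 470 × 0.202 = 95 → total 665
10–19: 780 × 0.959 = 748
20–29: 430 × 0.954 = 410
30–39: 2520 × 0.933 = 2351
40–49: 470 × 0.93 = 437
50+: 1340 × 0.959 + 460 × 0.405 = 1285 + 186 = 1471
End of period: [665, 748, 410, 2351, 437, 1471]
After projecting period 2:
Births: 410 × 0.226 = 93, 2351 × 0.202 = 475 → total 568
10–19: 665 × 0.959 = 638
20–29: 748 × 0.954 = 714
30–39: 410 × 0.933 = 383
40–49: 2351 × 0.93 = 2186
50+: 437 × 0.959 + 1471 × 0.405 = 419 + 596 = 1015
End of period: [568, 638, 714, 383, 2186, 1015]
After projecting period 3:
Births: 714 × 0.226 = 161, 383 × 0.202 = 77 → total 238
10–19: 568 × 0.959 = 545
20–29: 638 × 0.954 = 609
30–39: 714 × 0.933 = 666
40–49: 383 × 0.93 = 356
50+: 2186 × 0.959 + 1015 × 0.405 = 2096 + 411 = 2507
End of period: [238, 545, 609, 666, 356, 2507]
After projecting period 4:
Births: 609 × 0.226 = 138, 666 × 0.202 = 135 → total 273
10–19: 238 × 0.959 = 228
20–29: 545 × 0.954 = 520
30–39: 609 × 0.933 = 568
40–49: 666 × 0.93 = 619
50+: 356 × 0.959 + 2507 × 0.405 = 341 + 1015 = 1356
End of period: [273, 228, 520, 568, 619, 1356]

520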